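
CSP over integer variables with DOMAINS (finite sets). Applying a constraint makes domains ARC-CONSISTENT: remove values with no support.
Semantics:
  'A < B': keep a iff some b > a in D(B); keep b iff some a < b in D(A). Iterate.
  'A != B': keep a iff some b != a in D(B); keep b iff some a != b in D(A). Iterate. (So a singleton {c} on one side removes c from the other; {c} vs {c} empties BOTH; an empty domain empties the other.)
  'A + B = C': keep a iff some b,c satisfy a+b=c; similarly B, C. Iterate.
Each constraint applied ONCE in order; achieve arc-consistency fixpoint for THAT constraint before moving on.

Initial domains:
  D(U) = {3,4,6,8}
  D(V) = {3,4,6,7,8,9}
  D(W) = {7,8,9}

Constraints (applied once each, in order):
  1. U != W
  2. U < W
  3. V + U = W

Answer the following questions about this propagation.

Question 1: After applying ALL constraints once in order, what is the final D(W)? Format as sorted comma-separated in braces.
Answer: {7,8,9}

Derivation:
Constraint 1 (U != W) on D(U)={3,4,6,8} D(W)={7,8,9}: no change
Constraint 2 (U < W) on D(U)={3,4,6,8} D(W)={7,8,9}: no change
Constraint 3 (V + U = W) on D(V)={3,4,6,7,8,9} D(U)={3,4,6,8} D(W)={7,8,9}: V {3,4,6,7,8,9}->{3,4,6}; U {3,4,6,8}->{3,4,6}
So after all 3 constraints: D(W) = {7,8,9}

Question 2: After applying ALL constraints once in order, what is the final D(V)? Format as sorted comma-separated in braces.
Answer: {3,4,6}

Derivation:
Constraint 1 (U != W) on D(U)={3,4,6,8} D(W)={7,8,9}: no change
Constraint 2 (U < W) on D(U)={3,4,6,8} D(W)={7,8,9}: no change
Constraint 3 (V + U = W) on D(V)={3,4,6,7,8,9} D(U)={3,4,6,8} D(W)={7,8,9}: V {3,4,6,7,8,9}->{3,4,6}; U {3,4,6,8}->{3,4,6}
So after all 3 constraints: D(V) = {3,4,6}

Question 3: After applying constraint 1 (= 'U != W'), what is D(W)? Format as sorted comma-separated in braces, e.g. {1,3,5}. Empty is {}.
Constraint 1 (U != W) on D(U)={3,4,6,8} D(W)={7,8,9}: no change
So after constraint 1: D(W) = {7,8,9}

Answer: {7,8,9}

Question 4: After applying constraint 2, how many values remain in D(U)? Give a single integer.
Constraint 1 (U != W) on D(U)={3,4,6,8} D(W)={7,8,9}: no change
Constraint 2 (U < W) on D(U)={3,4,6,8} D(W)={7,8,9}: no change
So after constraint 2: D(U)={3,4,6,8}, size = 4

Answer: 4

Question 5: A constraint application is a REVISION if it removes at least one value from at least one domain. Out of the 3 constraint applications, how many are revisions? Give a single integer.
Answer: 1

Derivation:
Constraint 1 (U != W) on D(U)={3,4,6,8} D(W)={7,8,9}: no change => not a revision
Constraint 2 (U < W) on D(U)={3,4,6,8} D(W)={7,8,9}: no change => not a revision
Constraint 3 (V + U = W) on D(V)={3,4,6,7,8,9} D(U)={3,4,6,8} D(W)={7,8,9}: V {3,4,6,7,8,9}->{3,4,6}; U {3,4,6,8}->{3,4,6} => REVISION
Total revisions = 1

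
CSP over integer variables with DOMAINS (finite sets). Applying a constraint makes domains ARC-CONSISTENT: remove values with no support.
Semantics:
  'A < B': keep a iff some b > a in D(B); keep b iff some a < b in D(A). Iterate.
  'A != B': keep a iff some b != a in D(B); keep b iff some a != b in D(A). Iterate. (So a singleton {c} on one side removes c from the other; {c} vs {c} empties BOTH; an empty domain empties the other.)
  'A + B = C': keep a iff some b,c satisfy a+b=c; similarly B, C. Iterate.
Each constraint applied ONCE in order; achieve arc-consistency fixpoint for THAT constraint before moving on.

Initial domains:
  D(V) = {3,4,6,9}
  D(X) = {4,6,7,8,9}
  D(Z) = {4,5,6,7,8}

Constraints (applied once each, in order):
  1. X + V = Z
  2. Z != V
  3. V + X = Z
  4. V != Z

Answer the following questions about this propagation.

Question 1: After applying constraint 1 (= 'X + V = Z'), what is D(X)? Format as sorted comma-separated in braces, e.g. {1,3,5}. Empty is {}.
Constraint 1 (X + V = Z) on D(X)={4,6,7,8,9} D(V)={3,4,6,9} D(Z)={4,5,6,7,8}: X {4,6,7,8,9}->{4}; V {3,4,6,9}->{3,4}; Z {4,5,6,7,8}->{7,8}
So after constraint 1: D(X) = {4}

Answer: {4}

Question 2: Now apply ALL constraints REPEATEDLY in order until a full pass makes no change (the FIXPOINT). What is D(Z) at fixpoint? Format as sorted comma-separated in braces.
pass 0 (initial): D(Z)={4,5,6,7,8}
pass 1: V {3,4,6,9}->{3,4}; X {4,6,7,8,9}->{4}; Z {4,5,6,7,8}->{7,8}
pass 2: no change
Fixpoint after 2 passes: D(Z) = {7,8}

Answer: {7,8}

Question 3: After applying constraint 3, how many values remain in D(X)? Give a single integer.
Answer: 1

Derivation:
Constraint 1 (X + V = Z) on D(X)={4,6,7,8,9} D(V)={3,4,6,9} D(Z)={4,5,6,7,8}: X {4,6,7,8,9}->{4}; V {3,4,6,9}->{3,4}; Z {4,5,6,7,8}->{7,8}
Constraint 2 (Z != V) on D(Z)={7,8} D(V)={3,4}: no change
Constraint 3 (V + X = Z) on D(V)={3,4} D(X)={4} D(Z)={7,8}: no change
So after constraint 3: D(X)={4}, size = 1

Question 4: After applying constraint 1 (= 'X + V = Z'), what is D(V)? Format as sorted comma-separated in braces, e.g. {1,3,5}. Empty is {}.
Constraint 1 (X + V = Z) on D(X)={4,6,7,8,9} D(V)={3,4,6,9} D(Z)={4,5,6,7,8}: X {4,6,7,8,9}->{4}; V {3,4,6,9}->{3,4}; Z {4,5,6,7,8}->{7,8}
So after constraint 1: D(V) = {3,4}

Answer: {3,4}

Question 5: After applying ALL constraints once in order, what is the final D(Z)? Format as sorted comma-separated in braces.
Constraint 1 (X + V = Z) on D(X)={4,6,7,8,9} D(V)={3,4,6,9} D(Z)={4,5,6,7,8}: X {4,6,7,8,9}->{4}; V {3,4,6,9}->{3,4}; Z {4,5,6,7,8}->{7,8}
Constraint 2 (Z != V) on D(Z)={7,8} D(V)={3,4}: no change
Constraint 3 (V + X = Z) on D(V)={3,4} D(X)={4} D(Z)={7,8}: no change
Constraint 4 (V != Z) on D(V)={3,4} D(Z)={7,8}: no change
So after all 4 constraints: D(Z) = {7,8}

Answer: {7,8}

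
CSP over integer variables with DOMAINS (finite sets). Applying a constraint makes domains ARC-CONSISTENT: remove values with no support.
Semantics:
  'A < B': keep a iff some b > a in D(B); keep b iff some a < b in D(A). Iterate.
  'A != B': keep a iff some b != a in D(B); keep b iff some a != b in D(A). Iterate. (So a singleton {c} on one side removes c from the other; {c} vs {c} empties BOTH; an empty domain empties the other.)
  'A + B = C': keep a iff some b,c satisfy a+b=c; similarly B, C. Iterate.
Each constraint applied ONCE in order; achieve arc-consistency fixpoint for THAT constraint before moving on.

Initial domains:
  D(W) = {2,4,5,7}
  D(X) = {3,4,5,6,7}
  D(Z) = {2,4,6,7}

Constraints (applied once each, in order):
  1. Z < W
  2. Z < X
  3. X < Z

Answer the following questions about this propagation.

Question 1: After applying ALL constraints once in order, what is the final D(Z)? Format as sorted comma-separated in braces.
Constraint 1 (Z < W) on D(Z)={2,4,6,7} D(W)={2,4,5,7}: Z {2,4,6,7}->{2,4,6}; W {2,4,5,7}->{4,5,7}
Constraint 2 (Z < X) on D(Z)={2,4,6} D(X)={3,4,5,6,7}: no change
Constraint 3 (X < Z) on D(X)={3,4,5,6,7} D(Z)={2,4,6}: X {3,4,5,6,7}->{3,4,5}; Z {2,4,6}->{4,6}
So after all 3 constraints: D(Z) = {4,6}

Answer: {4,6}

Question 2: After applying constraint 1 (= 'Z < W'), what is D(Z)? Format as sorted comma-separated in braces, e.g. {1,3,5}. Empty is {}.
Constraint 1 (Z < W) on D(Z)={2,4,6,7} D(W)={2,4,5,7}: Z {2,4,6,7}->{2,4,6}; W {2,4,5,7}->{4,5,7}
So after constraint 1: D(Z) = {2,4,6}

Answer: {2,4,6}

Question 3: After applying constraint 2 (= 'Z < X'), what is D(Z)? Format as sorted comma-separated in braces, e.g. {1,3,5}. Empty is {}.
Constraint 1 (Z < W) on D(Z)={2,4,6,7} D(W)={2,4,5,7}: Z {2,4,6,7}->{2,4,6}; W {2,4,5,7}->{4,5,7}
Constraint 2 (Z < X) on D(Z)={2,4,6} D(X)={3,4,5,6,7}: no change
So after constraint 2: D(Z) = {2,4,6}

Answer: {2,4,6}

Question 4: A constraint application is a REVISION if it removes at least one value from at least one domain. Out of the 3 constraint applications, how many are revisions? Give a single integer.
Answer: 2

Derivation:
Constraint 1 (Z < W) on D(Z)={2,4,6,7} D(W)={2,4,5,7}: Z {2,4,6,7}->{2,4,6}; W {2,4,5,7}->{4,5,7} => REVISION
Constraint 2 (Z < X) on D(Z)={2,4,6} D(X)={3,4,5,6,7}: no change => not a revision
Constraint 3 (X < Z) on D(X)={3,4,5,6,7} D(Z)={2,4,6}: X {3,4,5,6,7}->{3,4,5}; Z {2,4,6}->{4,6} => REVISION
Total revisions = 2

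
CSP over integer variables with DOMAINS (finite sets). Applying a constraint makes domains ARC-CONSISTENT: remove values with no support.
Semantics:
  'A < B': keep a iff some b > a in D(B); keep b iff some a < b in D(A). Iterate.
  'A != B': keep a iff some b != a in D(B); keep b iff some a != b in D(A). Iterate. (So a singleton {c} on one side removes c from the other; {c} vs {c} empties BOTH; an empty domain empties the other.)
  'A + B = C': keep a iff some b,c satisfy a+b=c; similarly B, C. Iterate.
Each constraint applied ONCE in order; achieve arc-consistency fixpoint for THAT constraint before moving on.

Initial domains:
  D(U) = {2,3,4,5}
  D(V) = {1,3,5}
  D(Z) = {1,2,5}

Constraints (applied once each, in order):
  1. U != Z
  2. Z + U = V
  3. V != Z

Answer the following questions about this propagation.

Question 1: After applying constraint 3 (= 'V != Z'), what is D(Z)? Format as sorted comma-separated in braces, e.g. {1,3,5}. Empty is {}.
Answer: {1,2}

Derivation:
Constraint 1 (U != Z) on D(U)={2,3,4,5} D(Z)={1,2,5}: no change
Constraint 2 (Z + U = V) on D(Z)={1,2,5} D(U)={2,3,4,5} D(V)={1,3,5}: Z {1,2,5}->{1,2}; U {2,3,4,5}->{2,3,4}; V {1,3,5}->{3,5}
Constraint 3 (V != Z) on D(V)={3,5} D(Z)={1,2}: no change
So after constraint 3: D(Z) = {1,2}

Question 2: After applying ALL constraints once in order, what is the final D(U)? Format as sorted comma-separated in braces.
Constraint 1 (U != Z) on D(U)={2,3,4,5} D(Z)={1,2,5}: no change
Constraint 2 (Z + U = V) on D(Z)={1,2,5} D(U)={2,3,4,5} D(V)={1,3,5}: Z {1,2,5}->{1,2}; U {2,3,4,5}->{2,3,4}; V {1,3,5}->{3,5}
Constraint 3 (V != Z) on D(V)={3,5} D(Z)={1,2}: no change
So after all 3 constraints: D(U) = {2,3,4}

Answer: {2,3,4}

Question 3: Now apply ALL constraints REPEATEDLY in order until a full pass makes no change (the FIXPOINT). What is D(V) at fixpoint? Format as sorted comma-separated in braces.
pass 0 (initial): D(V)={1,3,5}
pass 1: U {2,3,4,5}->{2,3,4}; V {1,3,5}->{3,5}; Z {1,2,5}->{1,2}
pass 2: no change
Fixpoint after 2 passes: D(V) = {3,5}

Answer: {3,5}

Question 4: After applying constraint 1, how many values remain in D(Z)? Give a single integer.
Answer: 3

Derivation:
Constraint 1 (U != Z) on D(U)={2,3,4,5} D(Z)={1,2,5}: no change
So after constraint 1: D(Z)={1,2,5}, size = 3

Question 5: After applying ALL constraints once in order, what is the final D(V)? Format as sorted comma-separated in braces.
Answer: {3,5}

Derivation:
Constraint 1 (U != Z) on D(U)={2,3,4,5} D(Z)={1,2,5}: no change
Constraint 2 (Z + U = V) on D(Z)={1,2,5} D(U)={2,3,4,5} D(V)={1,3,5}: Z {1,2,5}->{1,2}; U {2,3,4,5}->{2,3,4}; V {1,3,5}->{3,5}
Constraint 3 (V != Z) on D(V)={3,5} D(Z)={1,2}: no change
So after all 3 constraints: D(V) = {3,5}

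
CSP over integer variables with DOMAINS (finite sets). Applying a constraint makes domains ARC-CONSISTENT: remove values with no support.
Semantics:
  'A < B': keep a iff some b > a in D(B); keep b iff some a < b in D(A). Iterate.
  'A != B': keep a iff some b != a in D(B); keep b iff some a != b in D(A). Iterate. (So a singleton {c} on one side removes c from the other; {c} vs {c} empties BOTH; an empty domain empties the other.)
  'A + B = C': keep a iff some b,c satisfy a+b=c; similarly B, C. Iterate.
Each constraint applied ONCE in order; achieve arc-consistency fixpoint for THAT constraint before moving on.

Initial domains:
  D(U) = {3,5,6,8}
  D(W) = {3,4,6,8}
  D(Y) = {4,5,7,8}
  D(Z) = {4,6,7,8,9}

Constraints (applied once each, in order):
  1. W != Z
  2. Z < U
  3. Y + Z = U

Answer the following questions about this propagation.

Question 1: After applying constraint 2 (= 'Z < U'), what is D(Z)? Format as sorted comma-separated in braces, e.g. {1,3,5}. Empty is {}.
Answer: {4,6,7}

Derivation:
Constraint 1 (W != Z) on D(W)={3,4,6,8} D(Z)={4,6,7,8,9}: no change
Constraint 2 (Z < U) on D(Z)={4,6,7,8,9} D(U)={3,5,6,8}: Z {4,6,7,8,9}->{4,6,7}; U {3,5,6,8}->{5,6,8}
So after constraint 2: D(Z) = {4,6,7}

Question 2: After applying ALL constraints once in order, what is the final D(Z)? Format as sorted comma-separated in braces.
Constraint 1 (W != Z) on D(W)={3,4,6,8} D(Z)={4,6,7,8,9}: no change
Constraint 2 (Z < U) on D(Z)={4,6,7,8,9} D(U)={3,5,6,8}: Z {4,6,7,8,9}->{4,6,7}; U {3,5,6,8}->{5,6,8}
Constraint 3 (Y + Z = U) on D(Y)={4,5,7,8} D(Z)={4,6,7} D(U)={5,6,8}: Y {4,5,7,8}->{4}; Z {4,6,7}->{4}; U {5,6,8}->{8}
So after all 3 constraints: D(Z) = {4}

Answer: {4}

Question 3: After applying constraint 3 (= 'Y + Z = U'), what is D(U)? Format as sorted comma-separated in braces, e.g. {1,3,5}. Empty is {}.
Answer: {8}

Derivation:
Constraint 1 (W != Z) on D(W)={3,4,6,8} D(Z)={4,6,7,8,9}: no change
Constraint 2 (Z < U) on D(Z)={4,6,7,8,9} D(U)={3,5,6,8}: Z {4,6,7,8,9}->{4,6,7}; U {3,5,6,8}->{5,6,8}
Constraint 3 (Y + Z = U) on D(Y)={4,5,7,8} D(Z)={4,6,7} D(U)={5,6,8}: Y {4,5,7,8}->{4}; Z {4,6,7}->{4}; U {5,6,8}->{8}
So after constraint 3: D(U) = {8}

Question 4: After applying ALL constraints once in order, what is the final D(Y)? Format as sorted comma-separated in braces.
Constraint 1 (W != Z) on D(W)={3,4,6,8} D(Z)={4,6,7,8,9}: no change
Constraint 2 (Z < U) on D(Z)={4,6,7,8,9} D(U)={3,5,6,8}: Z {4,6,7,8,9}->{4,6,7}; U {3,5,6,8}->{5,6,8}
Constraint 3 (Y + Z = U) on D(Y)={4,5,7,8} D(Z)={4,6,7} D(U)={5,6,8}: Y {4,5,7,8}->{4}; Z {4,6,7}->{4}; U {5,6,8}->{8}
So after all 3 constraints: D(Y) = {4}

Answer: {4}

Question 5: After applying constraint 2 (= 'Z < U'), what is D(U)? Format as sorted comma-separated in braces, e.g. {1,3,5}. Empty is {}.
Constraint 1 (W != Z) on D(W)={3,4,6,8} D(Z)={4,6,7,8,9}: no change
Constraint 2 (Z < U) on D(Z)={4,6,7,8,9} D(U)={3,5,6,8}: Z {4,6,7,8,9}->{4,6,7}; U {3,5,6,8}->{5,6,8}
So after constraint 2: D(U) = {5,6,8}

Answer: {5,6,8}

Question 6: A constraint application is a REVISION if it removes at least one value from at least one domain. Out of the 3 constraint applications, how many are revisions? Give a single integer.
Answer: 2

Derivation:
Constraint 1 (W != Z) on D(W)={3,4,6,8} D(Z)={4,6,7,8,9}: no change => not a revision
Constraint 2 (Z < U) on D(Z)={4,6,7,8,9} D(U)={3,5,6,8}: Z {4,6,7,8,9}->{4,6,7}; U {3,5,6,8}->{5,6,8} => REVISION
Constraint 3 (Y + Z = U) on D(Y)={4,5,7,8} D(Z)={4,6,7} D(U)={5,6,8}: Y {4,5,7,8}->{4}; Z {4,6,7}->{4}; U {5,6,8}->{8} => REVISION
Total revisions = 2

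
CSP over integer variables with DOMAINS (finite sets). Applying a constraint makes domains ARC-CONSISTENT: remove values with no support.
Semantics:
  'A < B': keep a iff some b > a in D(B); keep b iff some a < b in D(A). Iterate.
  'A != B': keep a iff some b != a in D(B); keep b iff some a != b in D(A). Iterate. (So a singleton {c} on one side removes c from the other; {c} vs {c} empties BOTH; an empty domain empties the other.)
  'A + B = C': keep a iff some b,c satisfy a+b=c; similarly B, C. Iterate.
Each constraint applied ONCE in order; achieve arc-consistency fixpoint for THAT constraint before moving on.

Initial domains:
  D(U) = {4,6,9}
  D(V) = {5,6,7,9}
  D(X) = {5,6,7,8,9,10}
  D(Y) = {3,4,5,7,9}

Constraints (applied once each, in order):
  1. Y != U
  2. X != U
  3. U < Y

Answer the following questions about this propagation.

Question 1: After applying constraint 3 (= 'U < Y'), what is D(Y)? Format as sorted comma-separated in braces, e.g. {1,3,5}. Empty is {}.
Constraint 1 (Y != U) on D(Y)={3,4,5,7,9} D(U)={4,6,9}: no change
Constraint 2 (X != U) on D(X)={5,6,7,8,9,10} D(U)={4,6,9}: no change
Constraint 3 (U < Y) on D(U)={4,6,9} D(Y)={3,4,5,7,9}: U {4,6,9}->{4,6}; Y {3,4,5,7,9}->{5,7,9}
So after constraint 3: D(Y) = {5,7,9}

Answer: {5,7,9}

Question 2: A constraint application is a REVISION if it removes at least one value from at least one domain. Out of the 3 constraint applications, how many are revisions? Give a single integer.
Answer: 1

Derivation:
Constraint 1 (Y != U) on D(Y)={3,4,5,7,9} D(U)={4,6,9}: no change => not a revision
Constraint 2 (X != U) on D(X)={5,6,7,8,9,10} D(U)={4,6,9}: no change => not a revision
Constraint 3 (U < Y) on D(U)={4,6,9} D(Y)={3,4,5,7,9}: U {4,6,9}->{4,6}; Y {3,4,5,7,9}->{5,7,9} => REVISION
Total revisions = 1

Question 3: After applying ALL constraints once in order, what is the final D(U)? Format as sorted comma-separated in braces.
Answer: {4,6}

Derivation:
Constraint 1 (Y != U) on D(Y)={3,4,5,7,9} D(U)={4,6,9}: no change
Constraint 2 (X != U) on D(X)={5,6,7,8,9,10} D(U)={4,6,9}: no change
Constraint 3 (U < Y) on D(U)={4,6,9} D(Y)={3,4,5,7,9}: U {4,6,9}->{4,6}; Y {3,4,5,7,9}->{5,7,9}
So after all 3 constraints: D(U) = {4,6}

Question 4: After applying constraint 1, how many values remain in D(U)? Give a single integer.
Constraint 1 (Y != U) on D(Y)={3,4,5,7,9} D(U)={4,6,9}: no change
So after constraint 1: D(U)={4,6,9}, size = 3

Answer: 3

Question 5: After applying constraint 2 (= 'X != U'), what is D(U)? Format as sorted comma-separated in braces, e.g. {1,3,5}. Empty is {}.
Answer: {4,6,9}

Derivation:
Constraint 1 (Y != U) on D(Y)={3,4,5,7,9} D(U)={4,6,9}: no change
Constraint 2 (X != U) on D(X)={5,6,7,8,9,10} D(U)={4,6,9}: no change
So after constraint 2: D(U) = {4,6,9}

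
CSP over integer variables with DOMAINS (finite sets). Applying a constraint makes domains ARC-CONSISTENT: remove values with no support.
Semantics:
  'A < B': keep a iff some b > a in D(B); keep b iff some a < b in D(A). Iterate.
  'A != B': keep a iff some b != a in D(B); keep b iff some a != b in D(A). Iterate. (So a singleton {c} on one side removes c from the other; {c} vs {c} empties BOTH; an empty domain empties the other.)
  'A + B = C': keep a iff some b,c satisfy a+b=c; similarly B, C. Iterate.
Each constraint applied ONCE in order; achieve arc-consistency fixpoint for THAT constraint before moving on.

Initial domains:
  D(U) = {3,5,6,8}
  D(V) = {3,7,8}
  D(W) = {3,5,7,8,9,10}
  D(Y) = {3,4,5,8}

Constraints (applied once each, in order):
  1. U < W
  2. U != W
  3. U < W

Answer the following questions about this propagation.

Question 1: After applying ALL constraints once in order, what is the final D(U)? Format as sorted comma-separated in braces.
Constraint 1 (U < W) on D(U)={3,5,6,8} D(W)={3,5,7,8,9,10}: W {3,5,7,8,9,10}->{5,7,8,9,10}
Constraint 2 (U != W) on D(U)={3,5,6,8} D(W)={5,7,8,9,10}: no change
Constraint 3 (U < W) on D(U)={3,5,6,8} D(W)={5,7,8,9,10}: no change
So after all 3 constraints: D(U) = {3,5,6,8}

Answer: {3,5,6,8}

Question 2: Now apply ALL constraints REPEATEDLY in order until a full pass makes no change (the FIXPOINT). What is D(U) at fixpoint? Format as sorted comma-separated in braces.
pass 0 (initial): D(U)={3,5,6,8}
pass 1: W {3,5,7,8,9,10}->{5,7,8,9,10}
pass 2: no change
Fixpoint after 2 passes: D(U) = {3,5,6,8}

Answer: {3,5,6,8}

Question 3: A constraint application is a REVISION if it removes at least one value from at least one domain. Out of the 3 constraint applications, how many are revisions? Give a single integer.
Constraint 1 (U < W) on D(U)={3,5,6,8} D(W)={3,5,7,8,9,10}: W {3,5,7,8,9,10}->{5,7,8,9,10} => REVISION
Constraint 2 (U != W) on D(U)={3,5,6,8} D(W)={5,7,8,9,10}: no change => not a revision
Constraint 3 (U < W) on D(U)={3,5,6,8} D(W)={5,7,8,9,10}: no change => not a revision
Total revisions = 1

Answer: 1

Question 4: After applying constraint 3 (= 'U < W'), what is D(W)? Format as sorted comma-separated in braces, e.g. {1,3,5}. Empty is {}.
Constraint 1 (U < W) on D(U)={3,5,6,8} D(W)={3,5,7,8,9,10}: W {3,5,7,8,9,10}->{5,7,8,9,10}
Constraint 2 (U != W) on D(U)={3,5,6,8} D(W)={5,7,8,9,10}: no change
Constraint 3 (U < W) on D(U)={3,5,6,8} D(W)={5,7,8,9,10}: no change
So after constraint 3: D(W) = {5,7,8,9,10}

Answer: {5,7,8,9,10}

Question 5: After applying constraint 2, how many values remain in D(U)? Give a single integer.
Answer: 4

Derivation:
Constraint 1 (U < W) on D(U)={3,5,6,8} D(W)={3,5,7,8,9,10}: W {3,5,7,8,9,10}->{5,7,8,9,10}
Constraint 2 (U != W) on D(U)={3,5,6,8} D(W)={5,7,8,9,10}: no change
So after constraint 2: D(U)={3,5,6,8}, size = 4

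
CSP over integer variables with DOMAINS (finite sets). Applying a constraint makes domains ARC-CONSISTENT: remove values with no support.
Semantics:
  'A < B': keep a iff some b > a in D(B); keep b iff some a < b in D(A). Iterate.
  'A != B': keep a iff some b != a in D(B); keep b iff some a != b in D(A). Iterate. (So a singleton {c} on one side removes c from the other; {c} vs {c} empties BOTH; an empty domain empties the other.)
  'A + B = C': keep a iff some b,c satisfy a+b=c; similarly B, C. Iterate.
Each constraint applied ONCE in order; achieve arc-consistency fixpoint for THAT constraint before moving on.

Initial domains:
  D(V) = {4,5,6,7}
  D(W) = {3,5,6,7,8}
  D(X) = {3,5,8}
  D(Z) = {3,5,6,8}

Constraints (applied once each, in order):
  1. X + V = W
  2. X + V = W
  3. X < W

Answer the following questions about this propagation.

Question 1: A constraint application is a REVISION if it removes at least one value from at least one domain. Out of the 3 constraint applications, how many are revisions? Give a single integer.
Constraint 1 (X + V = W) on D(X)={3,5,8} D(V)={4,5,6,7} D(W)={3,5,6,7,8}: X {3,5,8}->{3}; V {4,5,6,7}->{4,5}; W {3,5,6,7,8}->{7,8} => REVISION
Constraint 2 (X + V = W) on D(X)={3} D(V)={4,5} D(W)={7,8}: no change => not a revision
Constraint 3 (X < W) on D(X)={3} D(W)={7,8}: no change => not a revision
Total revisions = 1

Answer: 1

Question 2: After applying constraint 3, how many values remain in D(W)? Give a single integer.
Answer: 2

Derivation:
Constraint 1 (X + V = W) on D(X)={3,5,8} D(V)={4,5,6,7} D(W)={3,5,6,7,8}: X {3,5,8}->{3}; V {4,5,6,7}->{4,5}; W {3,5,6,7,8}->{7,8}
Constraint 2 (X + V = W) on D(X)={3} D(V)={4,5} D(W)={7,8}: no change
Constraint 3 (X < W) on D(X)={3} D(W)={7,8}: no change
So after constraint 3: D(W)={7,8}, size = 2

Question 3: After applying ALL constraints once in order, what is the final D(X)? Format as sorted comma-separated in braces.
Constraint 1 (X + V = W) on D(X)={3,5,8} D(V)={4,5,6,7} D(W)={3,5,6,7,8}: X {3,5,8}->{3}; V {4,5,6,7}->{4,5}; W {3,5,6,7,8}->{7,8}
Constraint 2 (X + V = W) on D(X)={3} D(V)={4,5} D(W)={7,8}: no change
Constraint 3 (X < W) on D(X)={3} D(W)={7,8}: no change
So after all 3 constraints: D(X) = {3}

Answer: {3}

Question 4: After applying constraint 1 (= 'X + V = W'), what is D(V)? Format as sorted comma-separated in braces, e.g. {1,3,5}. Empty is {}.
Constraint 1 (X + V = W) on D(X)={3,5,8} D(V)={4,5,6,7} D(W)={3,5,6,7,8}: X {3,5,8}->{3}; V {4,5,6,7}->{4,5}; W {3,5,6,7,8}->{7,8}
So after constraint 1: D(V) = {4,5}

Answer: {4,5}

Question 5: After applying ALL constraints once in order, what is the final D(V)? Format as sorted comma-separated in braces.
Constraint 1 (X + V = W) on D(X)={3,5,8} D(V)={4,5,6,7} D(W)={3,5,6,7,8}: X {3,5,8}->{3}; V {4,5,6,7}->{4,5}; W {3,5,6,7,8}->{7,8}
Constraint 2 (X + V = W) on D(X)={3} D(V)={4,5} D(W)={7,8}: no change
Constraint 3 (X < W) on D(X)={3} D(W)={7,8}: no change
So after all 3 constraints: D(V) = {4,5}

Answer: {4,5}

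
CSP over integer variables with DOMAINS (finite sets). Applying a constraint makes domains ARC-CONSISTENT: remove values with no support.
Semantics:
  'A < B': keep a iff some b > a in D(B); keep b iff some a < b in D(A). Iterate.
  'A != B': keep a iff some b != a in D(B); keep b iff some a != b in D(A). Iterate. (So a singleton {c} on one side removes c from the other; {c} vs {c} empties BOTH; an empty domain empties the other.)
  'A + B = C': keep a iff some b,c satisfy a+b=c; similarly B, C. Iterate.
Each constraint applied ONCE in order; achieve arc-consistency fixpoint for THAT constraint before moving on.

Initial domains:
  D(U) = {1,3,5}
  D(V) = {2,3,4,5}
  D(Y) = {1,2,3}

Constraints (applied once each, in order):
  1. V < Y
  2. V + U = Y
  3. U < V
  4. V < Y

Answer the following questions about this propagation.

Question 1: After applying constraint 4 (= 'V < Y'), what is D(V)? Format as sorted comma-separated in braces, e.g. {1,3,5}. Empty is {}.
Constraint 1 (V < Y) on D(V)={2,3,4,5} D(Y)={1,2,3}: V {2,3,4,5}->{2}; Y {1,2,3}->{3}
Constraint 2 (V + U = Y) on D(V)={2} D(U)={1,3,5} D(Y)={3}: U {1,3,5}->{1}
Constraint 3 (U < V) on D(U)={1} D(V)={2}: no change
Constraint 4 (V < Y) on D(V)={2} D(Y)={3}: no change
So after constraint 4: D(V) = {2}

Answer: {2}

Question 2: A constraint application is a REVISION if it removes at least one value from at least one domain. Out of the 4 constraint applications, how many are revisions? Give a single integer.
Answer: 2

Derivation:
Constraint 1 (V < Y) on D(V)={2,3,4,5} D(Y)={1,2,3}: V {2,3,4,5}->{2}; Y {1,2,3}->{3} => REVISION
Constraint 2 (V + U = Y) on D(V)={2} D(U)={1,3,5} D(Y)={3}: U {1,3,5}->{1} => REVISION
Constraint 3 (U < V) on D(U)={1} D(V)={2}: no change => not a revision
Constraint 4 (V < Y) on D(V)={2} D(Y)={3}: no change => not a revision
Total revisions = 2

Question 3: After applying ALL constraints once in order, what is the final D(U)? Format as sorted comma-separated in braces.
Answer: {1}

Derivation:
Constraint 1 (V < Y) on D(V)={2,3,4,5} D(Y)={1,2,3}: V {2,3,4,5}->{2}; Y {1,2,3}->{3}
Constraint 2 (V + U = Y) on D(V)={2} D(U)={1,3,5} D(Y)={3}: U {1,3,5}->{1}
Constraint 3 (U < V) on D(U)={1} D(V)={2}: no change
Constraint 4 (V < Y) on D(V)={2} D(Y)={3}: no change
So after all 4 constraints: D(U) = {1}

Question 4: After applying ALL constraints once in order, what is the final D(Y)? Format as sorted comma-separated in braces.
Constraint 1 (V < Y) on D(V)={2,3,4,5} D(Y)={1,2,3}: V {2,3,4,5}->{2}; Y {1,2,3}->{3}
Constraint 2 (V + U = Y) on D(V)={2} D(U)={1,3,5} D(Y)={3}: U {1,3,5}->{1}
Constraint 3 (U < V) on D(U)={1} D(V)={2}: no change
Constraint 4 (V < Y) on D(V)={2} D(Y)={3}: no change
So after all 4 constraints: D(Y) = {3}

Answer: {3}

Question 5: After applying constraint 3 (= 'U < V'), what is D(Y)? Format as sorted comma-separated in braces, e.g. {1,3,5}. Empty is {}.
Answer: {3}

Derivation:
Constraint 1 (V < Y) on D(V)={2,3,4,5} D(Y)={1,2,3}: V {2,3,4,5}->{2}; Y {1,2,3}->{3}
Constraint 2 (V + U = Y) on D(V)={2} D(U)={1,3,5} D(Y)={3}: U {1,3,5}->{1}
Constraint 3 (U < V) on D(U)={1} D(V)={2}: no change
So after constraint 3: D(Y) = {3}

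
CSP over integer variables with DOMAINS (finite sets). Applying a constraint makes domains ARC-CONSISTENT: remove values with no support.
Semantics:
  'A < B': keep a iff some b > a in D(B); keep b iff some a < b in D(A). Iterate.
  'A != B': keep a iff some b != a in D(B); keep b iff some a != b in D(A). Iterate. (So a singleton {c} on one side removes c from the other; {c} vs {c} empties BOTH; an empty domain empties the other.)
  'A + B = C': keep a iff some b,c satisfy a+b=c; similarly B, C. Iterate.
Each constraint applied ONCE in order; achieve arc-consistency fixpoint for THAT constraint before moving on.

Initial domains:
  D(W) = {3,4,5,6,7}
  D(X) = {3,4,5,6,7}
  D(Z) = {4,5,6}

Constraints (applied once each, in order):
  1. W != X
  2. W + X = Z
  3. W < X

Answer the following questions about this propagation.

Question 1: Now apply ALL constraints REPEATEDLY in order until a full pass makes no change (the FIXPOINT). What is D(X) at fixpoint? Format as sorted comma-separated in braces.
Answer: {}

Derivation:
pass 0 (initial): D(X)={3,4,5,6,7}
pass 1: W {3,4,5,6,7}->{}; X {3,4,5,6,7}->{}; Z {4,5,6}->{6}
pass 2: Z {6}->{}
pass 3: no change
Fixpoint after 3 passes: D(X) = {}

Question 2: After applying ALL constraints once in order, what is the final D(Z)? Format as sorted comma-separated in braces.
Answer: {6}

Derivation:
Constraint 1 (W != X) on D(W)={3,4,5,6,7} D(X)={3,4,5,6,7}: no change
Constraint 2 (W + X = Z) on D(W)={3,4,5,6,7} D(X)={3,4,5,6,7} D(Z)={4,5,6}: W {3,4,5,6,7}->{3}; X {3,4,5,6,7}->{3}; Z {4,5,6}->{6}
Constraint 3 (W < X) on D(W)={3} D(X)={3}: W {3}->{}; X {3}->{}
So after all 3 constraints: D(Z) = {6}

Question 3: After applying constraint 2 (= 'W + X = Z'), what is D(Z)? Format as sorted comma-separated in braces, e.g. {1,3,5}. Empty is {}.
Constraint 1 (W != X) on D(W)={3,4,5,6,7} D(X)={3,4,5,6,7}: no change
Constraint 2 (W + X = Z) on D(W)={3,4,5,6,7} D(X)={3,4,5,6,7} D(Z)={4,5,6}: W {3,4,5,6,7}->{3}; X {3,4,5,6,7}->{3}; Z {4,5,6}->{6}
So after constraint 2: D(Z) = {6}

Answer: {6}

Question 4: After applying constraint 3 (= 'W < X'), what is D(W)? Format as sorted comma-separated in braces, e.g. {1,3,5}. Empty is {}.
Answer: {}

Derivation:
Constraint 1 (W != X) on D(W)={3,4,5,6,7} D(X)={3,4,5,6,7}: no change
Constraint 2 (W + X = Z) on D(W)={3,4,5,6,7} D(X)={3,4,5,6,7} D(Z)={4,5,6}: W {3,4,5,6,7}->{3}; X {3,4,5,6,7}->{3}; Z {4,5,6}->{6}
Constraint 3 (W < X) on D(W)={3} D(X)={3}: W {3}->{}; X {3}->{}
So after constraint 3: D(W) = {}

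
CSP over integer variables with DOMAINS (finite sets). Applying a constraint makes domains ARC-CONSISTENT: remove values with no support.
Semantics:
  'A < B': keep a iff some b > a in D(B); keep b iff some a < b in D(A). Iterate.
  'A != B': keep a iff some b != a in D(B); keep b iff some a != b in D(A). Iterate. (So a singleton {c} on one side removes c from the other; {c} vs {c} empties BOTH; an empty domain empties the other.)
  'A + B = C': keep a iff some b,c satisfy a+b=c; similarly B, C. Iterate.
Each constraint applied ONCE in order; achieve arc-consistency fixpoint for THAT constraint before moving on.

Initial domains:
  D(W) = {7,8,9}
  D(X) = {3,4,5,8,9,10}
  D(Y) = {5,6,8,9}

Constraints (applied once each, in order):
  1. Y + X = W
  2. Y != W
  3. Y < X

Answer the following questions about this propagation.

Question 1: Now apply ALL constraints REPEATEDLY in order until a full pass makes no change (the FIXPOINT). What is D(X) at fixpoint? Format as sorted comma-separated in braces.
pass 0 (initial): D(X)={3,4,5,8,9,10}
pass 1: W {7,8,9}->{8,9}; X {3,4,5,8,9,10}->{}; Y {5,6,8,9}->{}
pass 2: W {8,9}->{}
pass 3: no change
Fixpoint after 3 passes: D(X) = {}

Answer: {}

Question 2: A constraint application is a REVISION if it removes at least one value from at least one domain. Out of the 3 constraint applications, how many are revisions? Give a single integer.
Answer: 2

Derivation:
Constraint 1 (Y + X = W) on D(Y)={5,6,8,9} D(X)={3,4,5,8,9,10} D(W)={7,8,9}: Y {5,6,8,9}->{5,6}; X {3,4,5,8,9,10}->{3,4}; W {7,8,9}->{8,9} => REVISION
Constraint 2 (Y != W) on D(Y)={5,6} D(W)={8,9}: no change => not a revision
Constraint 3 (Y < X) on D(Y)={5,6} D(X)={3,4}: Y {5,6}->{}; X {3,4}->{} => REVISION
Total revisions = 2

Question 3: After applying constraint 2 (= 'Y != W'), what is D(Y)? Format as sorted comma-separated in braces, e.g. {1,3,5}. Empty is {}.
Answer: {5,6}

Derivation:
Constraint 1 (Y + X = W) on D(Y)={5,6,8,9} D(X)={3,4,5,8,9,10} D(W)={7,8,9}: Y {5,6,8,9}->{5,6}; X {3,4,5,8,9,10}->{3,4}; W {7,8,9}->{8,9}
Constraint 2 (Y != W) on D(Y)={5,6} D(W)={8,9}: no change
So after constraint 2: D(Y) = {5,6}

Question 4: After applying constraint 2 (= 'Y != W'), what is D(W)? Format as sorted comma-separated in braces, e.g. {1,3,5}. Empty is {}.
Answer: {8,9}

Derivation:
Constraint 1 (Y + X = W) on D(Y)={5,6,8,9} D(X)={3,4,5,8,9,10} D(W)={7,8,9}: Y {5,6,8,9}->{5,6}; X {3,4,5,8,9,10}->{3,4}; W {7,8,9}->{8,9}
Constraint 2 (Y != W) on D(Y)={5,6} D(W)={8,9}: no change
So after constraint 2: D(W) = {8,9}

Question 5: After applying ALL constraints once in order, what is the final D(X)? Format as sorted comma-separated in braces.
Answer: {}

Derivation:
Constraint 1 (Y + X = W) on D(Y)={5,6,8,9} D(X)={3,4,5,8,9,10} D(W)={7,8,9}: Y {5,6,8,9}->{5,6}; X {3,4,5,8,9,10}->{3,4}; W {7,8,9}->{8,9}
Constraint 2 (Y != W) on D(Y)={5,6} D(W)={8,9}: no change
Constraint 3 (Y < X) on D(Y)={5,6} D(X)={3,4}: Y {5,6}->{}; X {3,4}->{}
So after all 3 constraints: D(X) = {}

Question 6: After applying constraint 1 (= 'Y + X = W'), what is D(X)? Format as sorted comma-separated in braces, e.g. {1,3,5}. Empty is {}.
Answer: {3,4}

Derivation:
Constraint 1 (Y + X = W) on D(Y)={5,6,8,9} D(X)={3,4,5,8,9,10} D(W)={7,8,9}: Y {5,6,8,9}->{5,6}; X {3,4,5,8,9,10}->{3,4}; W {7,8,9}->{8,9}
So after constraint 1: D(X) = {3,4}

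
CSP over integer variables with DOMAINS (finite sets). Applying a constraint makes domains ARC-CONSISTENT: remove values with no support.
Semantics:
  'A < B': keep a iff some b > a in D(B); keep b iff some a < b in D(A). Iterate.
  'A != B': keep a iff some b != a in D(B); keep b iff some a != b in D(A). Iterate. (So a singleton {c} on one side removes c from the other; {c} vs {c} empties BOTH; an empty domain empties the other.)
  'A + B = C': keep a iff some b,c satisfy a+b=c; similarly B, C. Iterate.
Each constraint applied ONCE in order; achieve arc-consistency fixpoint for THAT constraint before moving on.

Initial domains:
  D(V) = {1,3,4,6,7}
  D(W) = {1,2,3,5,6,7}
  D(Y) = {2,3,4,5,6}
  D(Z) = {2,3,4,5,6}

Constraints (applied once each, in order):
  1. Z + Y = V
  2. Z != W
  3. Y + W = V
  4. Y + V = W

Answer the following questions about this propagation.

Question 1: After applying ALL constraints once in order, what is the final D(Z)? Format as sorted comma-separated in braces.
Answer: {2,3,4,5}

Derivation:
Constraint 1 (Z + Y = V) on D(Z)={2,3,4,5,6} D(Y)={2,3,4,5,6} D(V)={1,3,4,6,7}: Z {2,3,4,5,6}->{2,3,4,5}; Y {2,3,4,5,6}->{2,3,4,5}; V {1,3,4,6,7}->{4,6,7}
Constraint 2 (Z != W) on D(Z)={2,3,4,5} D(W)={1,2,3,5,6,7}: no change
Constraint 3 (Y + W = V) on D(Y)={2,3,4,5} D(W)={1,2,3,5,6,7} D(V)={4,6,7}: W {1,2,3,5,6,7}->{1,2,3,5}
Constraint 4 (Y + V = W) on D(Y)={2,3,4,5} D(V)={4,6,7} D(W)={1,2,3,5}: Y {2,3,4,5}->{}; V {4,6,7}->{}; W {1,2,3,5}->{}
So after all 4 constraints: D(Z) = {2,3,4,5}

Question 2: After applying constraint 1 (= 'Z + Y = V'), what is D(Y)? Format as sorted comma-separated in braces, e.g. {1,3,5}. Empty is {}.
Constraint 1 (Z + Y = V) on D(Z)={2,3,4,5,6} D(Y)={2,3,4,5,6} D(V)={1,3,4,6,7}: Z {2,3,4,5,6}->{2,3,4,5}; Y {2,3,4,5,6}->{2,3,4,5}; V {1,3,4,6,7}->{4,6,7}
So after constraint 1: D(Y) = {2,3,4,5}

Answer: {2,3,4,5}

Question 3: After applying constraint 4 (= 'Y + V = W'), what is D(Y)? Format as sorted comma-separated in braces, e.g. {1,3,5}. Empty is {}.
Answer: {}

Derivation:
Constraint 1 (Z + Y = V) on D(Z)={2,3,4,5,6} D(Y)={2,3,4,5,6} D(V)={1,3,4,6,7}: Z {2,3,4,5,6}->{2,3,4,5}; Y {2,3,4,5,6}->{2,3,4,5}; V {1,3,4,6,7}->{4,6,7}
Constraint 2 (Z != W) on D(Z)={2,3,4,5} D(W)={1,2,3,5,6,7}: no change
Constraint 3 (Y + W = V) on D(Y)={2,3,4,5} D(W)={1,2,3,5,6,7} D(V)={4,6,7}: W {1,2,3,5,6,7}->{1,2,3,5}
Constraint 4 (Y + V = W) on D(Y)={2,3,4,5} D(V)={4,6,7} D(W)={1,2,3,5}: Y {2,3,4,5}->{}; V {4,6,7}->{}; W {1,2,3,5}->{}
So after constraint 4: D(Y) = {}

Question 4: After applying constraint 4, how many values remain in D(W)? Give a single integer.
Answer: 0

Derivation:
Constraint 1 (Z + Y = V) on D(Z)={2,3,4,5,6} D(Y)={2,3,4,5,6} D(V)={1,3,4,6,7}: Z {2,3,4,5,6}->{2,3,4,5}; Y {2,3,4,5,6}->{2,3,4,5}; V {1,3,4,6,7}->{4,6,7}
Constraint 2 (Z != W) on D(Z)={2,3,4,5} D(W)={1,2,3,5,6,7}: no change
Constraint 3 (Y + W = V) on D(Y)={2,3,4,5} D(W)={1,2,3,5,6,7} D(V)={4,6,7}: W {1,2,3,5,6,7}->{1,2,3,5}
Constraint 4 (Y + V = W) on D(Y)={2,3,4,5} D(V)={4,6,7} D(W)={1,2,3,5}: Y {2,3,4,5}->{}; V {4,6,7}->{}; W {1,2,3,5}->{}
So after constraint 4: D(W)={}, size = 0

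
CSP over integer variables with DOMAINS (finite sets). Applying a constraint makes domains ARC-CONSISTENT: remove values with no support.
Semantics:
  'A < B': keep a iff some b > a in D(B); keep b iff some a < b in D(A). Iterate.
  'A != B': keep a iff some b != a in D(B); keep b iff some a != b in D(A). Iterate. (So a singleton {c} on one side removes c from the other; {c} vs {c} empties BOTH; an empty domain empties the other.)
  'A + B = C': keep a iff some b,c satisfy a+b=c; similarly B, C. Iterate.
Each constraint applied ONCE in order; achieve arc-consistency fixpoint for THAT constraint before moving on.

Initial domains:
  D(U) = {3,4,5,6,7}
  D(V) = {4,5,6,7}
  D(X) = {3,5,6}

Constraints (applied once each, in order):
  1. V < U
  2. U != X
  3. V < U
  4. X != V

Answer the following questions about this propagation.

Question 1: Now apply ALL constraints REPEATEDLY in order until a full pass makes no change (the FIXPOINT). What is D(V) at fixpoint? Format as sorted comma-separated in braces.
pass 0 (initial): D(V)={4,5,6,7}
pass 1: U {3,4,5,6,7}->{5,6,7}; V {4,5,6,7}->{4,5,6}
pass 2: no change
Fixpoint after 2 passes: D(V) = {4,5,6}

Answer: {4,5,6}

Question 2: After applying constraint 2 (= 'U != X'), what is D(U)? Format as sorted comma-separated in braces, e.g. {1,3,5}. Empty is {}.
Answer: {5,6,7}

Derivation:
Constraint 1 (V < U) on D(V)={4,5,6,7} D(U)={3,4,5,6,7}: V {4,5,6,7}->{4,5,6}; U {3,4,5,6,7}->{5,6,7}
Constraint 2 (U != X) on D(U)={5,6,7} D(X)={3,5,6}: no change
So after constraint 2: D(U) = {5,6,7}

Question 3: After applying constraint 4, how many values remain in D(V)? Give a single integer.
Constraint 1 (V < U) on D(V)={4,5,6,7} D(U)={3,4,5,6,7}: V {4,5,6,7}->{4,5,6}; U {3,4,5,6,7}->{5,6,7}
Constraint 2 (U != X) on D(U)={5,6,7} D(X)={3,5,6}: no change
Constraint 3 (V < U) on D(V)={4,5,6} D(U)={5,6,7}: no change
Constraint 4 (X != V) on D(X)={3,5,6} D(V)={4,5,6}: no change
So after constraint 4: D(V)={4,5,6}, size = 3

Answer: 3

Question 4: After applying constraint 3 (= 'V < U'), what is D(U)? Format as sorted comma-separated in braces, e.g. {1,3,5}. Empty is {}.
Constraint 1 (V < U) on D(V)={4,5,6,7} D(U)={3,4,5,6,7}: V {4,5,6,7}->{4,5,6}; U {3,4,5,6,7}->{5,6,7}
Constraint 2 (U != X) on D(U)={5,6,7} D(X)={3,5,6}: no change
Constraint 3 (V < U) on D(V)={4,5,6} D(U)={5,6,7}: no change
So after constraint 3: D(U) = {5,6,7}

Answer: {5,6,7}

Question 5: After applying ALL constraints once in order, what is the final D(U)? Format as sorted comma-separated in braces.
Answer: {5,6,7}

Derivation:
Constraint 1 (V < U) on D(V)={4,5,6,7} D(U)={3,4,5,6,7}: V {4,5,6,7}->{4,5,6}; U {3,4,5,6,7}->{5,6,7}
Constraint 2 (U != X) on D(U)={5,6,7} D(X)={3,5,6}: no change
Constraint 3 (V < U) on D(V)={4,5,6} D(U)={5,6,7}: no change
Constraint 4 (X != V) on D(X)={3,5,6} D(V)={4,5,6}: no change
So after all 4 constraints: D(U) = {5,6,7}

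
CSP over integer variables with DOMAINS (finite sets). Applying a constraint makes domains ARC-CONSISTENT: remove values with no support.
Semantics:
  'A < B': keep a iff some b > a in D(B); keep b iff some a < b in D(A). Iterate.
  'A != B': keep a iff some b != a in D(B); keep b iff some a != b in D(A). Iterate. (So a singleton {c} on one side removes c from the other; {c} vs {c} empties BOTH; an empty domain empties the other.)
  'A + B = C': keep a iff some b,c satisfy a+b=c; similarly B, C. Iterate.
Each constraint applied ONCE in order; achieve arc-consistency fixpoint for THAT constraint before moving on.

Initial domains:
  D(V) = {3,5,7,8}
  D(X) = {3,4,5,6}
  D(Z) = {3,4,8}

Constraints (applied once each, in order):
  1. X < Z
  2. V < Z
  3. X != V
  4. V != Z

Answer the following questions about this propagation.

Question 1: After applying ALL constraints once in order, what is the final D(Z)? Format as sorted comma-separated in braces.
Constraint 1 (X < Z) on D(X)={3,4,5,6} D(Z)={3,4,8}: Z {3,4,8}->{4,8}
Constraint 2 (V < Z) on D(V)={3,5,7,8} D(Z)={4,8}: V {3,5,7,8}->{3,5,7}
Constraint 3 (X != V) on D(X)={3,4,5,6} D(V)={3,5,7}: no change
Constraint 4 (V != Z) on D(V)={3,5,7} D(Z)={4,8}: no change
So after all 4 constraints: D(Z) = {4,8}

Answer: {4,8}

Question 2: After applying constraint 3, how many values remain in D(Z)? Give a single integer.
Answer: 2

Derivation:
Constraint 1 (X < Z) on D(X)={3,4,5,6} D(Z)={3,4,8}: Z {3,4,8}->{4,8}
Constraint 2 (V < Z) on D(V)={3,5,7,8} D(Z)={4,8}: V {3,5,7,8}->{3,5,7}
Constraint 3 (X != V) on D(X)={3,4,5,6} D(V)={3,5,7}: no change
So after constraint 3: D(Z)={4,8}, size = 2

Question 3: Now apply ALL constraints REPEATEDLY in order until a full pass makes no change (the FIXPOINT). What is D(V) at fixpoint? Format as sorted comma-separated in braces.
Answer: {3,5,7}

Derivation:
pass 0 (initial): D(V)={3,5,7,8}
pass 1: V {3,5,7,8}->{3,5,7}; Z {3,4,8}->{4,8}
pass 2: no change
Fixpoint after 2 passes: D(V) = {3,5,7}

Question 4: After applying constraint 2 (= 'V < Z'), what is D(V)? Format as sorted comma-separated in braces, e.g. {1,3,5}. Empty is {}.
Constraint 1 (X < Z) on D(X)={3,4,5,6} D(Z)={3,4,8}: Z {3,4,8}->{4,8}
Constraint 2 (V < Z) on D(V)={3,5,7,8} D(Z)={4,8}: V {3,5,7,8}->{3,5,7}
So after constraint 2: D(V) = {3,5,7}

Answer: {3,5,7}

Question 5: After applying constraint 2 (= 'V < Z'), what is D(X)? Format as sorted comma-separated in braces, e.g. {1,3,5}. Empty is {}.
Constraint 1 (X < Z) on D(X)={3,4,5,6} D(Z)={3,4,8}: Z {3,4,8}->{4,8}
Constraint 2 (V < Z) on D(V)={3,5,7,8} D(Z)={4,8}: V {3,5,7,8}->{3,5,7}
So after constraint 2: D(X) = {3,4,5,6}

Answer: {3,4,5,6}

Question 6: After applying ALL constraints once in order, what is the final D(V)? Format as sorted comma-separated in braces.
Answer: {3,5,7}

Derivation:
Constraint 1 (X < Z) on D(X)={3,4,5,6} D(Z)={3,4,8}: Z {3,4,8}->{4,8}
Constraint 2 (V < Z) on D(V)={3,5,7,8} D(Z)={4,8}: V {3,5,7,8}->{3,5,7}
Constraint 3 (X != V) on D(X)={3,4,5,6} D(V)={3,5,7}: no change
Constraint 4 (V != Z) on D(V)={3,5,7} D(Z)={4,8}: no change
So after all 4 constraints: D(V) = {3,5,7}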